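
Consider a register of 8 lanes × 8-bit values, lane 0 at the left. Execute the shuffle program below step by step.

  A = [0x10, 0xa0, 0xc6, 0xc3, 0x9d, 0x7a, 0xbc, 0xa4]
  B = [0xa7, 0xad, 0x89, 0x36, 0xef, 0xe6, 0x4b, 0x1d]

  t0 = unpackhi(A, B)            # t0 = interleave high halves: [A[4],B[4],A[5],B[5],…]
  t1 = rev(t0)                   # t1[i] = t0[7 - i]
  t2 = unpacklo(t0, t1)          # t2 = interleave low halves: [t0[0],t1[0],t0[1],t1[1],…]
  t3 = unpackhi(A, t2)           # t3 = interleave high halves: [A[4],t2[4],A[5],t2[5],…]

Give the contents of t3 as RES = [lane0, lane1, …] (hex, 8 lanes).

  t0: 9d ef 7a e6 bc 4b a4 1d
  t1: 1d a4 4b bc e6 7a ef 9d
  t2: 9d 1d ef a4 7a 4b e6 bc
  t3: 9d 7a 7a 4b bc e6 a4 bc

RES = [0x9d, 0x7a, 0x7a, 0x4b, 0xbc, 0xe6, 0xa4, 0xbc]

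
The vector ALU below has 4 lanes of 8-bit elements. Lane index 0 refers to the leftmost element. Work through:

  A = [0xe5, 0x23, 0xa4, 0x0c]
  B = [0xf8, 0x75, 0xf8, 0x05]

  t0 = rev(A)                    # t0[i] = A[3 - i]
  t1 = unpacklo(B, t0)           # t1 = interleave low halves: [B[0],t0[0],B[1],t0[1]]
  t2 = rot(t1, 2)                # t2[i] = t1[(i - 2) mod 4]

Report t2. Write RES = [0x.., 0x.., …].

RES = [ 0x75  0xa4  0xf8  0x0c ]

→ t0 |0c|a4|23|e5|
→ t1 |f8|0c|75|a4|
→ t2 |75|a4|f8|0c|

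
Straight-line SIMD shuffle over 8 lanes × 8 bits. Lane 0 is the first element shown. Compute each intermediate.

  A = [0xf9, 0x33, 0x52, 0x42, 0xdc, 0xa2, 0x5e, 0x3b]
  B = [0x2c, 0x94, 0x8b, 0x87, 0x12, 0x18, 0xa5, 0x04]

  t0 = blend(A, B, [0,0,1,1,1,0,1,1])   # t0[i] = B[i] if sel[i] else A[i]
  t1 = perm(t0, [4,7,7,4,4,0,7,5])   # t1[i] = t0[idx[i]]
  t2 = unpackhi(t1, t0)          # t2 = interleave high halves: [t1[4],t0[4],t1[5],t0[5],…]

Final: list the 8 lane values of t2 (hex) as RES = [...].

RES = [ 0x12  0x12  0xf9  0xa2  0x04  0xa5  0xa2  0x04 ]

  t0: f9 33 8b 87 12 a2 a5 04
  t1: 12 04 04 12 12 f9 04 a2
  t2: 12 12 f9 a2 04 a5 a2 04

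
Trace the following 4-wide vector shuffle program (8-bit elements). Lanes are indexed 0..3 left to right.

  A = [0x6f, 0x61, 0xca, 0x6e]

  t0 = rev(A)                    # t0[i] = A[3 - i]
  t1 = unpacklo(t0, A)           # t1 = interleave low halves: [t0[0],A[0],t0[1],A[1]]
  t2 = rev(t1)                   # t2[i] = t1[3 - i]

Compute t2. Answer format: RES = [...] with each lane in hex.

RES = [0x61, 0xca, 0x6f, 0x6e]

t0 = [0x6e, 0xca, 0x61, 0x6f]
t1 = [0x6e, 0x6f, 0xca, 0x61]
t2 = [0x61, 0xca, 0x6f, 0x6e]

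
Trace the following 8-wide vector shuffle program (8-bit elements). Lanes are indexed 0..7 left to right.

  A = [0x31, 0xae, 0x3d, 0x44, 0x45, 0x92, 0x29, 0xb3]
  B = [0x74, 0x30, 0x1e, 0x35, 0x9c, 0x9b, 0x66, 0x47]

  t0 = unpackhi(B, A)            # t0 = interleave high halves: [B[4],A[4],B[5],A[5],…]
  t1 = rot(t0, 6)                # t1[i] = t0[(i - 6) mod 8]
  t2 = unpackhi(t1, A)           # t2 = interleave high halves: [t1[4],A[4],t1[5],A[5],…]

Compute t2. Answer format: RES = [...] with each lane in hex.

RES = [ 0x47  0x45  0xb3  0x92  0x9c  0x29  0x45  0xb3 ]

  t0: 9c 45 9b 92 66 29 47 b3
  t1: 9b 92 66 29 47 b3 9c 45
  t2: 47 45 b3 92 9c 29 45 b3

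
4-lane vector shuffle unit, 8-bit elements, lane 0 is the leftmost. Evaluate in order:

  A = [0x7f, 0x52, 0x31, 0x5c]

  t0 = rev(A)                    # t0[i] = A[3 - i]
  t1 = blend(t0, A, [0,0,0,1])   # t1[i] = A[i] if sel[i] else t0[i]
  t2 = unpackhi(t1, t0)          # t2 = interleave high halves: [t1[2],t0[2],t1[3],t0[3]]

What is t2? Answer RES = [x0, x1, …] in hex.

RES = [ 0x52  0x52  0x5c  0x7f ]

  t0: 5c 31 52 7f
  t1: 5c 31 52 5c
  t2: 52 52 5c 7f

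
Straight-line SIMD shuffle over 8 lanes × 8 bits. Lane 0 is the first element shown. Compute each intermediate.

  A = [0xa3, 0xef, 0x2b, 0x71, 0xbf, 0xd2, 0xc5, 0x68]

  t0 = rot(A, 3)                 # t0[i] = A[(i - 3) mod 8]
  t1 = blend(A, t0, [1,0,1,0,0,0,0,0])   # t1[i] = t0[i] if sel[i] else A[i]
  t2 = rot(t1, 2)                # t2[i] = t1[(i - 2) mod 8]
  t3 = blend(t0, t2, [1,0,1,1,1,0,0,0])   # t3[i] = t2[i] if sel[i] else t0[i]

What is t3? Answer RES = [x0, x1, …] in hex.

RES = [ 0xc5  0xc5  0xd2  0xef  0x68  0x2b  0x71  0xbf ]

→ t0 |d2|c5|68|a3|ef|2b|71|bf|
→ t1 |d2|ef|68|71|bf|d2|c5|68|
→ t2 |c5|68|d2|ef|68|71|bf|d2|
→ t3 |c5|c5|d2|ef|68|2b|71|bf|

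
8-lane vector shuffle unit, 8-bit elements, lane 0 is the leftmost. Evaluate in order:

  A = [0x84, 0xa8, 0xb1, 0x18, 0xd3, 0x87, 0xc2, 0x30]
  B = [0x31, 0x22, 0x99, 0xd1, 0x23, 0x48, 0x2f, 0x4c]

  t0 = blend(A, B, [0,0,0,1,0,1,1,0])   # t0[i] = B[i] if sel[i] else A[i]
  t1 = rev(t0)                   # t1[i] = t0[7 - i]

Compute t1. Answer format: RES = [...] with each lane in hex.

RES = [0x30, 0x2f, 0x48, 0xd3, 0xd1, 0xb1, 0xa8, 0x84]

  t0: 84 a8 b1 d1 d3 48 2f 30
  t1: 30 2f 48 d3 d1 b1 a8 84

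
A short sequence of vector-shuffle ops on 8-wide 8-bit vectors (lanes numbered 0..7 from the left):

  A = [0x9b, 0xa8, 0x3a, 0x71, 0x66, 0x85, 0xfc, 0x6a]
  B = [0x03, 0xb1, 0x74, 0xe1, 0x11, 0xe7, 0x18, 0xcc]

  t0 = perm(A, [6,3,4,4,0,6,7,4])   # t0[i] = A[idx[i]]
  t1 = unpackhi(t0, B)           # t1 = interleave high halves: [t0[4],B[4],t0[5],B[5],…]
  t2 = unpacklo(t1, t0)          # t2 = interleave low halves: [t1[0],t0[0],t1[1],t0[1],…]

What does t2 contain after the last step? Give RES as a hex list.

RES = [0x9b, 0xfc, 0x11, 0x71, 0xfc, 0x66, 0xe7, 0x66]

  t0: fc 71 66 66 9b fc 6a 66
  t1: 9b 11 fc e7 6a 18 66 cc
  t2: 9b fc 11 71 fc 66 e7 66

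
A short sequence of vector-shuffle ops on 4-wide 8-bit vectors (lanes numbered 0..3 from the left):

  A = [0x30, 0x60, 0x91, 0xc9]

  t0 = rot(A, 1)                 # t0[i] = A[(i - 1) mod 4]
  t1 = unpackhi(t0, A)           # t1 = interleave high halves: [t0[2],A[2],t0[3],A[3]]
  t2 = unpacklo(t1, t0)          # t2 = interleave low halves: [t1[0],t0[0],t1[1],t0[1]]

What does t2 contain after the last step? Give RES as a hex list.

RES = [ 0x60  0xc9  0x91  0x30 ]

t0 = [0xc9, 0x30, 0x60, 0x91]
t1 = [0x60, 0x91, 0x91, 0xc9]
t2 = [0x60, 0xc9, 0x91, 0x30]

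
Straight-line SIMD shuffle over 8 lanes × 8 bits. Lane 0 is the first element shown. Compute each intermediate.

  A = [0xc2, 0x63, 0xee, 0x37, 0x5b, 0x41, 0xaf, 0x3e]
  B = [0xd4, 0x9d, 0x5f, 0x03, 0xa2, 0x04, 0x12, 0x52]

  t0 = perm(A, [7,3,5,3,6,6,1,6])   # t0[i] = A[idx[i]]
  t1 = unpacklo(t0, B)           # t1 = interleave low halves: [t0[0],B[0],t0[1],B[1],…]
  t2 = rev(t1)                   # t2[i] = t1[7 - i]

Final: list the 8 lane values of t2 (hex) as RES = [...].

  t0: 3e 37 41 37 af af 63 af
  t1: 3e d4 37 9d 41 5f 37 03
  t2: 03 37 5f 41 9d 37 d4 3e

RES = [ 0x03  0x37  0x5f  0x41  0x9d  0x37  0xd4  0x3e ]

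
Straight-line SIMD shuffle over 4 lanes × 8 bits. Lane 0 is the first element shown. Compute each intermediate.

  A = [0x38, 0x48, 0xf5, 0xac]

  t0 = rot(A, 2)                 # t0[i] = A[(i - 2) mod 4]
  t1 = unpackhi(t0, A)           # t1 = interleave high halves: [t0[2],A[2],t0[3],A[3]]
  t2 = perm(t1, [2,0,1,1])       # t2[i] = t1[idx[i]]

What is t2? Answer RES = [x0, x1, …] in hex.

RES = [ 0x48  0x38  0xf5  0xf5 ]

  t0: f5 ac 38 48
  t1: 38 f5 48 ac
  t2: 48 38 f5 f5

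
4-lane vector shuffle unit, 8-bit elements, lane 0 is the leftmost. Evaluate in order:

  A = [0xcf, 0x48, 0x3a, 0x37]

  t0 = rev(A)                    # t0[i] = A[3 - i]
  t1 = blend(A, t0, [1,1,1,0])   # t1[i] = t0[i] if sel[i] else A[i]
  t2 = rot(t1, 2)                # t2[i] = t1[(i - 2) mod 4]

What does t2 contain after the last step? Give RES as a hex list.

RES = [0x48, 0x37, 0x37, 0x3a]

  t0: 37 3a 48 cf
  t1: 37 3a 48 37
  t2: 48 37 37 3a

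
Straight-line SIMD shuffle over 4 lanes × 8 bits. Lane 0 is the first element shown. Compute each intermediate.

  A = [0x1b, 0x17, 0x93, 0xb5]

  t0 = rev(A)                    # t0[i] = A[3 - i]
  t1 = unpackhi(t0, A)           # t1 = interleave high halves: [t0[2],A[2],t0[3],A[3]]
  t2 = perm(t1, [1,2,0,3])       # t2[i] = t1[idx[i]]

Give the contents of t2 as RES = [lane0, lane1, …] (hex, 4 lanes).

  t0: b5 93 17 1b
  t1: 17 93 1b b5
  t2: 93 1b 17 b5

RES = [0x93, 0x1b, 0x17, 0xb5]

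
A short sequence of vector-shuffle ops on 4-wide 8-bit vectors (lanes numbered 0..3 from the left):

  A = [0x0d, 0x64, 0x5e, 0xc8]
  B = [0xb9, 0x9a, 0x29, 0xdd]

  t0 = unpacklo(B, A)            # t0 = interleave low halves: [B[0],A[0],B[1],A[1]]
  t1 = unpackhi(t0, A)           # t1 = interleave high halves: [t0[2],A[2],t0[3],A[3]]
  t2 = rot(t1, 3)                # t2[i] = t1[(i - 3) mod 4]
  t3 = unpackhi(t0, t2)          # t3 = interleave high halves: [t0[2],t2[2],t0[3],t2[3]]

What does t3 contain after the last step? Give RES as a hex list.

RES = [ 0x9a  0xc8  0x64  0x9a ]

t0 = [0xb9, 0x0d, 0x9a, 0x64]
t1 = [0x9a, 0x5e, 0x64, 0xc8]
t2 = [0x5e, 0x64, 0xc8, 0x9a]
t3 = [0x9a, 0xc8, 0x64, 0x9a]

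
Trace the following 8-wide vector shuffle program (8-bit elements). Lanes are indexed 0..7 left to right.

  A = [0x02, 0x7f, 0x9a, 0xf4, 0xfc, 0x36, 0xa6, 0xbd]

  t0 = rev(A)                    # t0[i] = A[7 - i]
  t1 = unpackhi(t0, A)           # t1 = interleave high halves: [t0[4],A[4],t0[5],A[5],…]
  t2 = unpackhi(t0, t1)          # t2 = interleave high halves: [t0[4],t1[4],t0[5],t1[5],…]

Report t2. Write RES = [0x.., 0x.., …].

RES = [ 0xf4  0x7f  0x9a  0xa6  0x7f  0x02  0x02  0xbd ]

t0 = [0xbd, 0xa6, 0x36, 0xfc, 0xf4, 0x9a, 0x7f, 0x02]
t1 = [0xf4, 0xfc, 0x9a, 0x36, 0x7f, 0xa6, 0x02, 0xbd]
t2 = [0xf4, 0x7f, 0x9a, 0xa6, 0x7f, 0x02, 0x02, 0xbd]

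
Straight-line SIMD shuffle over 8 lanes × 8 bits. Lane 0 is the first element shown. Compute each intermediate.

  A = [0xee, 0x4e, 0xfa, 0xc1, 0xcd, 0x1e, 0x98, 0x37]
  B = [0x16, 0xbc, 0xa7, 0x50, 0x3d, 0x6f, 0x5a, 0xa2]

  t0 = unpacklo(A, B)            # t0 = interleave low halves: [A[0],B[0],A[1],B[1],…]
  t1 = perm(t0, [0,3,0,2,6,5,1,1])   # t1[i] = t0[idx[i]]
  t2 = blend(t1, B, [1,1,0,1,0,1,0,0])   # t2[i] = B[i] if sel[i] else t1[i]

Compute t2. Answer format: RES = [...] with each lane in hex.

  t0: ee 16 4e bc fa a7 c1 50
  t1: ee bc ee 4e c1 a7 16 16
  t2: 16 bc ee 50 c1 6f 16 16

RES = [ 0x16  0xbc  0xee  0x50  0xc1  0x6f  0x16  0x16 ]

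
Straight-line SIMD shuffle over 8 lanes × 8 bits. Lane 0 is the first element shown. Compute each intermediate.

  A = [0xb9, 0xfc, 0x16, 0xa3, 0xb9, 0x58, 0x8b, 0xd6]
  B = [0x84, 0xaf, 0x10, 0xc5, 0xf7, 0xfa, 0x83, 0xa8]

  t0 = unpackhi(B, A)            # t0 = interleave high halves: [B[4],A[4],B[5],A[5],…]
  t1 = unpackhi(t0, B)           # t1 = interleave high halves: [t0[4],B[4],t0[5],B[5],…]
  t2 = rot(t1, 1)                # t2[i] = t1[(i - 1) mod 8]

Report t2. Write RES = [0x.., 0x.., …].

→ t0 |f7|b9|fa|58|83|8b|a8|d6|
→ t1 |83|f7|8b|fa|a8|83|d6|a8|
→ t2 |a8|83|f7|8b|fa|a8|83|d6|

RES = [0xa8, 0x83, 0xf7, 0x8b, 0xfa, 0xa8, 0x83, 0xd6]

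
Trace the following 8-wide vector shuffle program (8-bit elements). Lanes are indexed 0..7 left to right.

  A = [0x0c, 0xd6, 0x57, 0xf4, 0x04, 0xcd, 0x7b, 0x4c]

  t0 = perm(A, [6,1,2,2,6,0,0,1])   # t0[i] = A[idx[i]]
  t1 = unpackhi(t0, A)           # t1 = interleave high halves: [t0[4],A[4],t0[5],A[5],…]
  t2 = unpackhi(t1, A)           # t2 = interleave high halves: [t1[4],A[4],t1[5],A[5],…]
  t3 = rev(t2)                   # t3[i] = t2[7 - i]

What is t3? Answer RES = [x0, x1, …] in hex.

→ t0 |7b|d6|57|57|7b|0c|0c|d6|
→ t1 |7b|04|0c|cd|0c|7b|d6|4c|
→ t2 |0c|04|7b|cd|d6|7b|4c|4c|
→ t3 |4c|4c|7b|d6|cd|7b|04|0c|

RES = [ 0x4c  0x4c  0x7b  0xd6  0xcd  0x7b  0x04  0x0c ]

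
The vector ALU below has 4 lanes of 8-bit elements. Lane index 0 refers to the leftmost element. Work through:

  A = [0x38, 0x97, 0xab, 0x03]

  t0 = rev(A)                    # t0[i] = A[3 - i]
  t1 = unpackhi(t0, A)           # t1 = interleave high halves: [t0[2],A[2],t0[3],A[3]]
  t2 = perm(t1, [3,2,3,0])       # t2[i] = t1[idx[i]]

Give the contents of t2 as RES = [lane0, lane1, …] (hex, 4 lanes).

→ t0 |03|ab|97|38|
→ t1 |97|ab|38|03|
→ t2 |03|38|03|97|

RES = [ 0x03  0x38  0x03  0x97 ]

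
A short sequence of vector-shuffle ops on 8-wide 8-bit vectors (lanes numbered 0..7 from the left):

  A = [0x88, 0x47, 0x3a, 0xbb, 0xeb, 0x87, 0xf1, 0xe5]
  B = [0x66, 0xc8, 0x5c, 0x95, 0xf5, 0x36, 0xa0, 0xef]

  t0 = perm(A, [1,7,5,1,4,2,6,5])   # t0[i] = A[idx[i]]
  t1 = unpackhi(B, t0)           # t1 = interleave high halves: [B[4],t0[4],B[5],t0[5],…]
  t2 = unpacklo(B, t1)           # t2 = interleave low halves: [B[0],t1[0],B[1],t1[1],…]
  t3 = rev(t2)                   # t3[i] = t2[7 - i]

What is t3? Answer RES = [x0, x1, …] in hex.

RES = [ 0x3a  0x95  0x36  0x5c  0xeb  0xc8  0xf5  0x66 ]

→ t0 |47|e5|87|47|eb|3a|f1|87|
→ t1 |f5|eb|36|3a|a0|f1|ef|87|
→ t2 |66|f5|c8|eb|5c|36|95|3a|
→ t3 |3a|95|36|5c|eb|c8|f5|66|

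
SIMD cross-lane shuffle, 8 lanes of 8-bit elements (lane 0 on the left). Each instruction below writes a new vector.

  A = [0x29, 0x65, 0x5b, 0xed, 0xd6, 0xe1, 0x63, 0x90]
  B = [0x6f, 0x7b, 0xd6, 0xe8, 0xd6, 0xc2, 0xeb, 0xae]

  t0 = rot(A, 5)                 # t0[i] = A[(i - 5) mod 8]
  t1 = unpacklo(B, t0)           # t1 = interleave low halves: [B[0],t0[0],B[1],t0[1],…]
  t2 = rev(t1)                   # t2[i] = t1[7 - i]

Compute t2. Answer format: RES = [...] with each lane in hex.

→ t0 |ed|d6|e1|63|90|29|65|5b|
→ t1 |6f|ed|7b|d6|d6|e1|e8|63|
→ t2 |63|e8|e1|d6|d6|7b|ed|6f|

RES = [0x63, 0xe8, 0xe1, 0xd6, 0xd6, 0x7b, 0xed, 0x6f]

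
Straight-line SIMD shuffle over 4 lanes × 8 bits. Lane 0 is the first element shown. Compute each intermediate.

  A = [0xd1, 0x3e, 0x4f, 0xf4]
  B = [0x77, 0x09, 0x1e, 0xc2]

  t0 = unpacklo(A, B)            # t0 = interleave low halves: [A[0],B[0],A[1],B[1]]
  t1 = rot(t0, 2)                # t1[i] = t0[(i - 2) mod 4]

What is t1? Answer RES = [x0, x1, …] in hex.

RES = [ 0x3e  0x09  0xd1  0x77 ]

t0 = [0xd1, 0x77, 0x3e, 0x09]
t1 = [0x3e, 0x09, 0xd1, 0x77]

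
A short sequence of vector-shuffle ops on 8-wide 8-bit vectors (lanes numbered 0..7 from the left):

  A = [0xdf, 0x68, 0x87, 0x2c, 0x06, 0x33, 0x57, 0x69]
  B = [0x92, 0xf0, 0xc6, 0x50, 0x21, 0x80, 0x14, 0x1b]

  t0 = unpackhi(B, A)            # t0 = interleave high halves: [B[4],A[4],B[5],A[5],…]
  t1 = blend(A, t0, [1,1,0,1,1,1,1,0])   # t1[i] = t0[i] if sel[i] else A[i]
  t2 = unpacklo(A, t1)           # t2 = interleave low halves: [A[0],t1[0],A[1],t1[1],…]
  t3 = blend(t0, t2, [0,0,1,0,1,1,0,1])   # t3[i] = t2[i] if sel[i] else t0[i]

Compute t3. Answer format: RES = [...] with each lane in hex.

RES = [ 0x21  0x06  0x68  0x33  0x87  0x87  0x1b  0x33 ]

t0 = [0x21, 0x06, 0x80, 0x33, 0x14, 0x57, 0x1b, 0x69]
t1 = [0x21, 0x06, 0x87, 0x33, 0x14, 0x57, 0x1b, 0x69]
t2 = [0xdf, 0x21, 0x68, 0x06, 0x87, 0x87, 0x2c, 0x33]
t3 = [0x21, 0x06, 0x68, 0x33, 0x87, 0x87, 0x1b, 0x33]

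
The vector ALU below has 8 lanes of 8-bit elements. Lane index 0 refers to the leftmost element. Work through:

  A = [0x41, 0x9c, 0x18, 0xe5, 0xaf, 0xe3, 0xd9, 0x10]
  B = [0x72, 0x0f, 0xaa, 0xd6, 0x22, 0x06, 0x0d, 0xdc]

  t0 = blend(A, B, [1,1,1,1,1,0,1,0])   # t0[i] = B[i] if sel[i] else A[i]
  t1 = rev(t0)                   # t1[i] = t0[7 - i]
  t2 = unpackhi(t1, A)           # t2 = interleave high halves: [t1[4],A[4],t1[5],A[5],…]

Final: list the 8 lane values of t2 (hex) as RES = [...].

RES = [ 0xd6  0xaf  0xaa  0xe3  0x0f  0xd9  0x72  0x10 ]

→ t0 |72|0f|aa|d6|22|e3|0d|10|
→ t1 |10|0d|e3|22|d6|aa|0f|72|
→ t2 |d6|af|aa|e3|0f|d9|72|10|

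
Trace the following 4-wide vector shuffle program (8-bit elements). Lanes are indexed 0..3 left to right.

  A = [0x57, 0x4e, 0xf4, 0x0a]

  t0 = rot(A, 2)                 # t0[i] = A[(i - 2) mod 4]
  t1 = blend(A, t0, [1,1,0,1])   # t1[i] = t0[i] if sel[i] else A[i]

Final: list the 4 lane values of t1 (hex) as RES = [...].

RES = [0xf4, 0x0a, 0xf4, 0x4e]

t0 = [0xf4, 0x0a, 0x57, 0x4e]
t1 = [0xf4, 0x0a, 0xf4, 0x4e]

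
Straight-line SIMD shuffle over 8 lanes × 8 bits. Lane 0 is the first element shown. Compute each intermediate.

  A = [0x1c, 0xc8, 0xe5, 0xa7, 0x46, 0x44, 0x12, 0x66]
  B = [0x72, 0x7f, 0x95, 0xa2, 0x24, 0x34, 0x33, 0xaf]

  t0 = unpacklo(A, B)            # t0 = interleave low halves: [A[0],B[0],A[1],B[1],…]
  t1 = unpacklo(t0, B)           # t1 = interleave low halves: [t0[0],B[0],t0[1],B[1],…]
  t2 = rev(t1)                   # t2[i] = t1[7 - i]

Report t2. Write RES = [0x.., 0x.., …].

  t0: 1c 72 c8 7f e5 95 a7 a2
  t1: 1c 72 72 7f c8 95 7f a2
  t2: a2 7f 95 c8 7f 72 72 1c

RES = [ 0xa2  0x7f  0x95  0xc8  0x7f  0x72  0x72  0x1c ]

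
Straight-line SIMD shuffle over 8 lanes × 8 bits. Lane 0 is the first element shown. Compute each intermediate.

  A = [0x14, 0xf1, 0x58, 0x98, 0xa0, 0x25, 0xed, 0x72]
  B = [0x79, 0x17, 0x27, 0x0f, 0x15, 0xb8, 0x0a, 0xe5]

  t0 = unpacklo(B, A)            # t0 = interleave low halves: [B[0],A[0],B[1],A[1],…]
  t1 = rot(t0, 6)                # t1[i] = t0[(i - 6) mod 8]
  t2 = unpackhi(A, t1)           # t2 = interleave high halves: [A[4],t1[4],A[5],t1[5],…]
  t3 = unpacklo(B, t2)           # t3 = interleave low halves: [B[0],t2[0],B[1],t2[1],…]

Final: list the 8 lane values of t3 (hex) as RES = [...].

  t0: 79 14 17 f1 27 58 0f 98
  t1: 17 f1 27 58 0f 98 79 14
  t2: a0 0f 25 98 ed 79 72 14
  t3: 79 a0 17 0f 27 25 0f 98

RES = [0x79, 0xa0, 0x17, 0x0f, 0x27, 0x25, 0x0f, 0x98]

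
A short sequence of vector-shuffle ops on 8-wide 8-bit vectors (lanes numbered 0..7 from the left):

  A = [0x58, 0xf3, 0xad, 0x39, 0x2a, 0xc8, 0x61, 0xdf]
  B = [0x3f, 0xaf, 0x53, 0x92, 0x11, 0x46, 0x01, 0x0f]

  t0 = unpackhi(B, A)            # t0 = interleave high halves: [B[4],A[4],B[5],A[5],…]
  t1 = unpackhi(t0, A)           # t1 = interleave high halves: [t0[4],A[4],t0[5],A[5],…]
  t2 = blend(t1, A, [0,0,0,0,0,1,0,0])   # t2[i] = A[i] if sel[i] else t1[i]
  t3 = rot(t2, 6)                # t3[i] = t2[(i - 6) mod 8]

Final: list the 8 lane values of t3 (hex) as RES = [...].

RES = [ 0x61  0xc8  0x0f  0xc8  0xdf  0xdf  0x01  0x2a ]

→ t0 |11|2a|46|c8|01|61|0f|df|
→ t1 |01|2a|61|c8|0f|61|df|df|
→ t2 |01|2a|61|c8|0f|c8|df|df|
→ t3 |61|c8|0f|c8|df|df|01|2a|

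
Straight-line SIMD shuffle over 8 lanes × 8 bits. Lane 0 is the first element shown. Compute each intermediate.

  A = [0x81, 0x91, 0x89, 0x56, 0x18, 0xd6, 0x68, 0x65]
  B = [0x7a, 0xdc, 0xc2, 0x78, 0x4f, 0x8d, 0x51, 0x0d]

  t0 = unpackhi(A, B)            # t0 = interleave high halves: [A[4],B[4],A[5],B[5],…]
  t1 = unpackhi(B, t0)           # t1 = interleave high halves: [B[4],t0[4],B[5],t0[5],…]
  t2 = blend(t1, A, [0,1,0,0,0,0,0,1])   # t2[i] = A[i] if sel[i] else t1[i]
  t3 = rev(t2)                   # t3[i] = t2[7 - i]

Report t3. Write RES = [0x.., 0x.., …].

t0 = [0x18, 0x4f, 0xd6, 0x8d, 0x68, 0x51, 0x65, 0x0d]
t1 = [0x4f, 0x68, 0x8d, 0x51, 0x51, 0x65, 0x0d, 0x0d]
t2 = [0x4f, 0x91, 0x8d, 0x51, 0x51, 0x65, 0x0d, 0x65]
t3 = [0x65, 0x0d, 0x65, 0x51, 0x51, 0x8d, 0x91, 0x4f]

RES = [0x65, 0x0d, 0x65, 0x51, 0x51, 0x8d, 0x91, 0x4f]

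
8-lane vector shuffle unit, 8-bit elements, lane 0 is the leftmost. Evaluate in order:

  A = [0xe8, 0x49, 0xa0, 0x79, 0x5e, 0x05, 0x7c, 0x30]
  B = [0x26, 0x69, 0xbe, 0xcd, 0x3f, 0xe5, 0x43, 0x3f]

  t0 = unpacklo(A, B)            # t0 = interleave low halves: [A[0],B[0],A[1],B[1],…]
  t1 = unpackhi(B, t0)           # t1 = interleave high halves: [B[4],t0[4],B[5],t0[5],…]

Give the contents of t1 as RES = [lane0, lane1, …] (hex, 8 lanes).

t0 = [0xe8, 0x26, 0x49, 0x69, 0xa0, 0xbe, 0x79, 0xcd]
t1 = [0x3f, 0xa0, 0xe5, 0xbe, 0x43, 0x79, 0x3f, 0xcd]

RES = [ 0x3f  0xa0  0xe5  0xbe  0x43  0x79  0x3f  0xcd ]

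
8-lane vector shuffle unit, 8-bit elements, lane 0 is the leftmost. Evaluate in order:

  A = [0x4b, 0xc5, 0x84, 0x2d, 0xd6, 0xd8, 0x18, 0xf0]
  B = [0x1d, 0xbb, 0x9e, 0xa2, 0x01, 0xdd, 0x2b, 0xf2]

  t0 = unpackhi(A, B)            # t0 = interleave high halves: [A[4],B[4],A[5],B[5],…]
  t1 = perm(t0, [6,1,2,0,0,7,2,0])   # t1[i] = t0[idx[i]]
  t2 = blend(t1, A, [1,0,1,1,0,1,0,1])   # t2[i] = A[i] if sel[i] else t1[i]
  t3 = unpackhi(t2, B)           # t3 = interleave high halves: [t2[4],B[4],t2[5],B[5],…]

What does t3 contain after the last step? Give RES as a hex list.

RES = [ 0xd6  0x01  0xd8  0xdd  0xd8  0x2b  0xf0  0xf2 ]

  t0: d6 01 d8 dd 18 2b f0 f2
  t1: f0 01 d8 d6 d6 f2 d8 d6
  t2: 4b 01 84 2d d6 d8 d8 f0
  t3: d6 01 d8 dd d8 2b f0 f2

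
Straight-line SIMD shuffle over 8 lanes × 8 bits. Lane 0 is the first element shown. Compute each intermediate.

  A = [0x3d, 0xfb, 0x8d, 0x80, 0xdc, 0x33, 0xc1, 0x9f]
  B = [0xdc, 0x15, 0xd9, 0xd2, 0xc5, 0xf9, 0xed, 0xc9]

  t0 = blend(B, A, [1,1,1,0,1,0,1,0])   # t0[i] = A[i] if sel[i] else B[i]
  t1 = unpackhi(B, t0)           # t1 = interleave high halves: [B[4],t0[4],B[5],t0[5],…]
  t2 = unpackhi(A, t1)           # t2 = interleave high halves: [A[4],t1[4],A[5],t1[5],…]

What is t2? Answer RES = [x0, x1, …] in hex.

RES = [ 0xdc  0xed  0x33  0xc1  0xc1  0xc9  0x9f  0xc9 ]

→ t0 |3d|fb|8d|d2|dc|f9|c1|c9|
→ t1 |c5|dc|f9|f9|ed|c1|c9|c9|
→ t2 |dc|ed|33|c1|c1|c9|9f|c9|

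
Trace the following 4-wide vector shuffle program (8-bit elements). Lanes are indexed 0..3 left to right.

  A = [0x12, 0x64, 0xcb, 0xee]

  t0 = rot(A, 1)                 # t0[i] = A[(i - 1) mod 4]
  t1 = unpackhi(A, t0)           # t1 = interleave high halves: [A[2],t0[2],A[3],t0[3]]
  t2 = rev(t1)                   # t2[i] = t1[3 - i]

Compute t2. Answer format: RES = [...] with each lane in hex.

RES = [0xcb, 0xee, 0x64, 0xcb]

t0 = [0xee, 0x12, 0x64, 0xcb]
t1 = [0xcb, 0x64, 0xee, 0xcb]
t2 = [0xcb, 0xee, 0x64, 0xcb]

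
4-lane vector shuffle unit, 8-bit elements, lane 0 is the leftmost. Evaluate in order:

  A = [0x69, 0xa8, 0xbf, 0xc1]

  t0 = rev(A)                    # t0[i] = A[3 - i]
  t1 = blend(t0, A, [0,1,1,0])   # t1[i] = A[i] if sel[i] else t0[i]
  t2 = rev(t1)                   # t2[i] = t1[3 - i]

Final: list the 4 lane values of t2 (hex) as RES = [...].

  t0: c1 bf a8 69
  t1: c1 a8 bf 69
  t2: 69 bf a8 c1

RES = [0x69, 0xbf, 0xa8, 0xc1]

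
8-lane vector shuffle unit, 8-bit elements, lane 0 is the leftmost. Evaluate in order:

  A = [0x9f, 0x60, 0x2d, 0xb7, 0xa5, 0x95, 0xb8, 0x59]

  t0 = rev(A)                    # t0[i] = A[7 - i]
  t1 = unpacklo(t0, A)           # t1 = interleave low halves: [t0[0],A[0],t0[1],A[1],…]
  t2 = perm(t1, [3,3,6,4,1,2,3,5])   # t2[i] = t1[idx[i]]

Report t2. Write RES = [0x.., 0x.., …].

RES = [0x60, 0x60, 0xa5, 0x95, 0x9f, 0xb8, 0x60, 0x2d]

t0 = [0x59, 0xb8, 0x95, 0xa5, 0xb7, 0x2d, 0x60, 0x9f]
t1 = [0x59, 0x9f, 0xb8, 0x60, 0x95, 0x2d, 0xa5, 0xb7]
t2 = [0x60, 0x60, 0xa5, 0x95, 0x9f, 0xb8, 0x60, 0x2d]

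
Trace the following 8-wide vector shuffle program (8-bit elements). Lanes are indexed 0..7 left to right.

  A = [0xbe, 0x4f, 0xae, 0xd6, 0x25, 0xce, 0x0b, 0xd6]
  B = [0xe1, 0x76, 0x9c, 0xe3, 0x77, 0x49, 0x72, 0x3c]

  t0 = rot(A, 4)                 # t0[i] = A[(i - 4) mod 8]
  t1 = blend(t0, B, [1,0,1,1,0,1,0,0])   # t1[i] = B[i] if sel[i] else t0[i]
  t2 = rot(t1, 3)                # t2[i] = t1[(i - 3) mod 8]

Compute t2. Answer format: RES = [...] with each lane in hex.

→ t0 |25|ce|0b|d6|be|4f|ae|d6|
→ t1 |e1|ce|9c|e3|be|49|ae|d6|
→ t2 |49|ae|d6|e1|ce|9c|e3|be|

RES = [0x49, 0xae, 0xd6, 0xe1, 0xce, 0x9c, 0xe3, 0xbe]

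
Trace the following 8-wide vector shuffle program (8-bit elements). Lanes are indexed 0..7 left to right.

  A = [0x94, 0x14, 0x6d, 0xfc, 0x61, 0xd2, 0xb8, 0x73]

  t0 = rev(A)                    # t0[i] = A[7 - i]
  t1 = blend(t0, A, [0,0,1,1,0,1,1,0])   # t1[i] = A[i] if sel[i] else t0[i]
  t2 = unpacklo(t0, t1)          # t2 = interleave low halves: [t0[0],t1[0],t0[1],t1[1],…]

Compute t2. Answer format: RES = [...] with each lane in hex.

RES = [ 0x73  0x73  0xb8  0xb8  0xd2  0x6d  0x61  0xfc ]

  t0: 73 b8 d2 61 fc 6d 14 94
  t1: 73 b8 6d fc fc d2 b8 94
  t2: 73 73 b8 b8 d2 6d 61 fc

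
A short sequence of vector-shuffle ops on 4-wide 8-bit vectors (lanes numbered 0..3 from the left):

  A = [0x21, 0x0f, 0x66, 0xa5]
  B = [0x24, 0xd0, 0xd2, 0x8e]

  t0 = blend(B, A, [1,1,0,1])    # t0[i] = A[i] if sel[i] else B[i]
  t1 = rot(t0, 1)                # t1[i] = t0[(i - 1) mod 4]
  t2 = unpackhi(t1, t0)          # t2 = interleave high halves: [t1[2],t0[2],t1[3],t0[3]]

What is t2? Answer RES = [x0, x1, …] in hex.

  t0: 21 0f d2 a5
  t1: a5 21 0f d2
  t2: 0f d2 d2 a5

RES = [ 0x0f  0xd2  0xd2  0xa5 ]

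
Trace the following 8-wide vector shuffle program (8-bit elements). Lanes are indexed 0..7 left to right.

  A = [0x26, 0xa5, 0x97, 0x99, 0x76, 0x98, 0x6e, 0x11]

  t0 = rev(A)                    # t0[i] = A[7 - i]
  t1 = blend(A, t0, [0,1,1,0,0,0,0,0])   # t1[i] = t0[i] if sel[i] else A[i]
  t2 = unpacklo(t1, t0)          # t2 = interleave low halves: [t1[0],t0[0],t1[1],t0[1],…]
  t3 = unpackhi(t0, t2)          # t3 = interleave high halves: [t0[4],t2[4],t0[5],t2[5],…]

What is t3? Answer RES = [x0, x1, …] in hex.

  t0: 11 6e 98 76 99 97 a5 26
  t1: 26 6e 98 99 76 98 6e 11
  t2: 26 11 6e 6e 98 98 99 76
  t3: 99 98 97 98 a5 99 26 76

RES = [ 0x99  0x98  0x97  0x98  0xa5  0x99  0x26  0x76 ]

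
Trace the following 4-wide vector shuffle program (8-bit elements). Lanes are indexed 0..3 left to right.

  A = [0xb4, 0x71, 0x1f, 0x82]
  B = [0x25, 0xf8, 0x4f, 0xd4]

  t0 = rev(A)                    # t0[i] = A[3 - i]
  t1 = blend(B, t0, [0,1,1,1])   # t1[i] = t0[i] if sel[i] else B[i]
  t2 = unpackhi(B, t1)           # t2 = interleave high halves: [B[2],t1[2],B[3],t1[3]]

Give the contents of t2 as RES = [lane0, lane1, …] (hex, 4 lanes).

  t0: 82 1f 71 b4
  t1: 25 1f 71 b4
  t2: 4f 71 d4 b4

RES = [0x4f, 0x71, 0xd4, 0xb4]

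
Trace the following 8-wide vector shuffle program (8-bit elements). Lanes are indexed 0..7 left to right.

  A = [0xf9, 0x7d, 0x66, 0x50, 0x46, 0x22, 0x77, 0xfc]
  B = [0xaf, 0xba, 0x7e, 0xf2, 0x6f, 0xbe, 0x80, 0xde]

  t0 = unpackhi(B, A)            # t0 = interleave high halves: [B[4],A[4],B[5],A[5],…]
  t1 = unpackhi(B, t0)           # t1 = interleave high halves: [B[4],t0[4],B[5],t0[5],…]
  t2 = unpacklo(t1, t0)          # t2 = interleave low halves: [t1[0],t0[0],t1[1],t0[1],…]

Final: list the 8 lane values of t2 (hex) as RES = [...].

RES = [ 0x6f  0x6f  0x80  0x46  0xbe  0xbe  0x77  0x22 ]

t0 = [0x6f, 0x46, 0xbe, 0x22, 0x80, 0x77, 0xde, 0xfc]
t1 = [0x6f, 0x80, 0xbe, 0x77, 0x80, 0xde, 0xde, 0xfc]
t2 = [0x6f, 0x6f, 0x80, 0x46, 0xbe, 0xbe, 0x77, 0x22]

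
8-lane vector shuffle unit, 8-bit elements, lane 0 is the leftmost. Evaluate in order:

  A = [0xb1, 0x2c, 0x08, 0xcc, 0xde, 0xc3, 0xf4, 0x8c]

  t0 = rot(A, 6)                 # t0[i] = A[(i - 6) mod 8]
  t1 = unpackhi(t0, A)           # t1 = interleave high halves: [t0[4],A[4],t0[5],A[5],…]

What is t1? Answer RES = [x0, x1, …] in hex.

  t0: 08 cc de c3 f4 8c b1 2c
  t1: f4 de 8c c3 b1 f4 2c 8c

RES = [0xf4, 0xde, 0x8c, 0xc3, 0xb1, 0xf4, 0x2c, 0x8c]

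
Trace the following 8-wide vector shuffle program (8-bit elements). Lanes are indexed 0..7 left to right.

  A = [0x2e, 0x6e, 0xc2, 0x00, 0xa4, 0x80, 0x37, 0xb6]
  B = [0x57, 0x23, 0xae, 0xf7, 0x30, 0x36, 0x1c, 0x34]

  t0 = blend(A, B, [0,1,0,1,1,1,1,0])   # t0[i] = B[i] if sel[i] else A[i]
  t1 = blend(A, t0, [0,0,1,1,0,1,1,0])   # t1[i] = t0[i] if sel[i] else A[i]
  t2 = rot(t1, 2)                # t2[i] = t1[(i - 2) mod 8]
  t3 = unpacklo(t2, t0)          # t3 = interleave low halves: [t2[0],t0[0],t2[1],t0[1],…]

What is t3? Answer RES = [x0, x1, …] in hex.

RES = [0x1c, 0x2e, 0xb6, 0x23, 0x2e, 0xc2, 0x6e, 0xf7]

→ t0 |2e|23|c2|f7|30|36|1c|b6|
→ t1 |2e|6e|c2|f7|a4|36|1c|b6|
→ t2 |1c|b6|2e|6e|c2|f7|a4|36|
→ t3 |1c|2e|b6|23|2e|c2|6e|f7|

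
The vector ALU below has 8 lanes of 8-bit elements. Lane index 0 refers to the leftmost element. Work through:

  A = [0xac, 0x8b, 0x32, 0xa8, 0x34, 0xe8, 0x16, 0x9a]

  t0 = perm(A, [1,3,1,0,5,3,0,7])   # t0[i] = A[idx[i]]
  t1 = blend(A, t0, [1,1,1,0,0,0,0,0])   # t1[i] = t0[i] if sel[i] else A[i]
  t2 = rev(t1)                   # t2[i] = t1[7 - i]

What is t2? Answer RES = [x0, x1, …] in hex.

t0 = [0x8b, 0xa8, 0x8b, 0xac, 0xe8, 0xa8, 0xac, 0x9a]
t1 = [0x8b, 0xa8, 0x8b, 0xa8, 0x34, 0xe8, 0x16, 0x9a]
t2 = [0x9a, 0x16, 0xe8, 0x34, 0xa8, 0x8b, 0xa8, 0x8b]

RES = [0x9a, 0x16, 0xe8, 0x34, 0xa8, 0x8b, 0xa8, 0x8b]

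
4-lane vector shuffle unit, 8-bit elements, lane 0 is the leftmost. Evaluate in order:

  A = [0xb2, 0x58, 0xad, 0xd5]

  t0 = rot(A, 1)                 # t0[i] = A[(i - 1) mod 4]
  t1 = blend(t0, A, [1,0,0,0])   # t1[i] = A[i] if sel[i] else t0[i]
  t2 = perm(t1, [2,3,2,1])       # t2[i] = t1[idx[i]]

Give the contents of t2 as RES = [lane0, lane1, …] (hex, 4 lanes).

t0 = [0xd5, 0xb2, 0x58, 0xad]
t1 = [0xb2, 0xb2, 0x58, 0xad]
t2 = [0x58, 0xad, 0x58, 0xb2]

RES = [0x58, 0xad, 0x58, 0xb2]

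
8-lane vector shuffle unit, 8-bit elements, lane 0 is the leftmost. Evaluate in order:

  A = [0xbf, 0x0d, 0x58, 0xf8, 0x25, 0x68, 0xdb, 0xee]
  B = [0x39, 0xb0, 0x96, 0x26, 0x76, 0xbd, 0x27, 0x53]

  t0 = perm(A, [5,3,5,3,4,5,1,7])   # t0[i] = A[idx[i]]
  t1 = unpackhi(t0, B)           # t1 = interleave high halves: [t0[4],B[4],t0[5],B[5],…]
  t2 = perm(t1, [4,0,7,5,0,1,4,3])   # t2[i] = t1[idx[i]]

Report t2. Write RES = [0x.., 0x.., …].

RES = [0x0d, 0x25, 0x53, 0x27, 0x25, 0x76, 0x0d, 0xbd]

t0 = [0x68, 0xf8, 0x68, 0xf8, 0x25, 0x68, 0x0d, 0xee]
t1 = [0x25, 0x76, 0x68, 0xbd, 0x0d, 0x27, 0xee, 0x53]
t2 = [0x0d, 0x25, 0x53, 0x27, 0x25, 0x76, 0x0d, 0xbd]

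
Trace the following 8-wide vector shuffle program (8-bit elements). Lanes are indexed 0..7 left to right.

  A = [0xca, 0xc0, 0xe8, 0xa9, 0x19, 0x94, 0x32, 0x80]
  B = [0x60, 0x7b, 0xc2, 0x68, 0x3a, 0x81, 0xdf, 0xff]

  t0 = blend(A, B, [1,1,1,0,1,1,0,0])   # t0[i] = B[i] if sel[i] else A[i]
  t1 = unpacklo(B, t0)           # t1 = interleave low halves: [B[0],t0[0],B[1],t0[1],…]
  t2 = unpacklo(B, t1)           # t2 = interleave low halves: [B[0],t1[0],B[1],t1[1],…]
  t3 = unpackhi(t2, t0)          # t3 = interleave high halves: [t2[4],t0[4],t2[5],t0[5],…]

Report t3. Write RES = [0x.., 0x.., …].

  t0: 60 7b c2 a9 3a 81 32 80
  t1: 60 60 7b 7b c2 c2 68 a9
  t2: 60 60 7b 60 c2 7b 68 7b
  t3: c2 3a 7b 81 68 32 7b 80

RES = [0xc2, 0x3a, 0x7b, 0x81, 0x68, 0x32, 0x7b, 0x80]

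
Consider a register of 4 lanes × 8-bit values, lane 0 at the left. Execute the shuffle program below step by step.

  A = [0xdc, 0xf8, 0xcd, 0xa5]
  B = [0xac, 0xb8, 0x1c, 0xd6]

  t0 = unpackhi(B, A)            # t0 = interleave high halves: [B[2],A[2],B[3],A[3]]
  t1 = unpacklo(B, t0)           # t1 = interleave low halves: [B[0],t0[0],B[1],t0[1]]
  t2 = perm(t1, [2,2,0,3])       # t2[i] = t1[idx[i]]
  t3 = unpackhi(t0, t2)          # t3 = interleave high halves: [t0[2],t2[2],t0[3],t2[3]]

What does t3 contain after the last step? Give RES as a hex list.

RES = [0xd6, 0xac, 0xa5, 0xcd]

→ t0 |1c|cd|d6|a5|
→ t1 |ac|1c|b8|cd|
→ t2 |b8|b8|ac|cd|
→ t3 |d6|ac|a5|cd|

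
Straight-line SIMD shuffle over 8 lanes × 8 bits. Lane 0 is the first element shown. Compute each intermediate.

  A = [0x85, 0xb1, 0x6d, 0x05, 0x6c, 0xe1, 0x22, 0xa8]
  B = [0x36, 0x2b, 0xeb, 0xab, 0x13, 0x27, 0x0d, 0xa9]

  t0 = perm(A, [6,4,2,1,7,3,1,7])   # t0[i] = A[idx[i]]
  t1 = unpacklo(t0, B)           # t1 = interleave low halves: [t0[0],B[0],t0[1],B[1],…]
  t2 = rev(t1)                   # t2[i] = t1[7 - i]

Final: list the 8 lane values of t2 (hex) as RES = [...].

t0 = [0x22, 0x6c, 0x6d, 0xb1, 0xa8, 0x05, 0xb1, 0xa8]
t1 = [0x22, 0x36, 0x6c, 0x2b, 0x6d, 0xeb, 0xb1, 0xab]
t2 = [0xab, 0xb1, 0xeb, 0x6d, 0x2b, 0x6c, 0x36, 0x22]

RES = [0xab, 0xb1, 0xeb, 0x6d, 0x2b, 0x6c, 0x36, 0x22]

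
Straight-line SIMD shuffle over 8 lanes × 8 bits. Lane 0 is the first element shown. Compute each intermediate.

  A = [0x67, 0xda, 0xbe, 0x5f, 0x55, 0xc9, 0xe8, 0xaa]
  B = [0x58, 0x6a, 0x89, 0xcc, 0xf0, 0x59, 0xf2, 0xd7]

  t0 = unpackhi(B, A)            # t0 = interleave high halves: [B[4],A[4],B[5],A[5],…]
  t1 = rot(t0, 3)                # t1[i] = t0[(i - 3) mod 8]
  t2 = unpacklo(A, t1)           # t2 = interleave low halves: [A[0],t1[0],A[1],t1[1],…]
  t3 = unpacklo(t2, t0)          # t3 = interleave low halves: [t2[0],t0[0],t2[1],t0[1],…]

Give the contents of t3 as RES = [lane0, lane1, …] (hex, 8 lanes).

  t0: f0 55 59 c9 f2 e8 d7 aa
  t1: e8 d7 aa f0 55 59 c9 f2
  t2: 67 e8 da d7 be aa 5f f0
  t3: 67 f0 e8 55 da 59 d7 c9

RES = [ 0x67  0xf0  0xe8  0x55  0xda  0x59  0xd7  0xc9 ]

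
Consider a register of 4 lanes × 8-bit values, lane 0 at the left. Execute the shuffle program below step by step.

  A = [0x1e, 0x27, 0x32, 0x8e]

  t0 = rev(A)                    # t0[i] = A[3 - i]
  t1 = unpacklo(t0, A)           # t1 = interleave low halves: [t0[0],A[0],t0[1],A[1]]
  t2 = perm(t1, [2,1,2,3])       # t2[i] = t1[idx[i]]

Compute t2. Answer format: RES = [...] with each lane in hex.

RES = [0x32, 0x1e, 0x32, 0x27]

  t0: 8e 32 27 1e
  t1: 8e 1e 32 27
  t2: 32 1e 32 27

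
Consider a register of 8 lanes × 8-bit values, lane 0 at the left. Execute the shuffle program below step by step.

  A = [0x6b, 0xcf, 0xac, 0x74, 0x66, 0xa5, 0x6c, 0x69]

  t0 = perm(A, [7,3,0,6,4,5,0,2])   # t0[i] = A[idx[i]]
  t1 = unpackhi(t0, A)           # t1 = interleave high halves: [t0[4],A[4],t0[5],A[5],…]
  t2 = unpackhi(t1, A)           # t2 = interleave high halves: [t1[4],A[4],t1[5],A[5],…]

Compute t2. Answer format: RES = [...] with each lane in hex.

RES = [0x6b, 0x66, 0x6c, 0xa5, 0xac, 0x6c, 0x69, 0x69]

  t0: 69 74 6b 6c 66 a5 6b ac
  t1: 66 66 a5 a5 6b 6c ac 69
  t2: 6b 66 6c a5 ac 6c 69 69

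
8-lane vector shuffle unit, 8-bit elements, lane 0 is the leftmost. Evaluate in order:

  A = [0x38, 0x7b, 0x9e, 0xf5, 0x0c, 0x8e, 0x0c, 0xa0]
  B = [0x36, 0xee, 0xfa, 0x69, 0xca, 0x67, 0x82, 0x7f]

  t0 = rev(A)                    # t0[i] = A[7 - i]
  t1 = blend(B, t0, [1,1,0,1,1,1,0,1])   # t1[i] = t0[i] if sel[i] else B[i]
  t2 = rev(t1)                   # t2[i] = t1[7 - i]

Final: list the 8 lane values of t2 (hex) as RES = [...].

  t0: a0 0c 8e 0c f5 9e 7b 38
  t1: a0 0c fa 0c f5 9e 82 38
  t2: 38 82 9e f5 0c fa 0c a0

RES = [0x38, 0x82, 0x9e, 0xf5, 0x0c, 0xfa, 0x0c, 0xa0]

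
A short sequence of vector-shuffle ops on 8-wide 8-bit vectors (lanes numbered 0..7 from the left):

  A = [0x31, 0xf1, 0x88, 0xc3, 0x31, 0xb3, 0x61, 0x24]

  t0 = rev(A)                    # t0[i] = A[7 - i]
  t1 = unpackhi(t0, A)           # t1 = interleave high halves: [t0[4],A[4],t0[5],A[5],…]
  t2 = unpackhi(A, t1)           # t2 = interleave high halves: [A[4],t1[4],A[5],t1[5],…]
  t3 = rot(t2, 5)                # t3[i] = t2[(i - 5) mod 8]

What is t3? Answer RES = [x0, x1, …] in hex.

t0 = [0x24, 0x61, 0xb3, 0x31, 0xc3, 0x88, 0xf1, 0x31]
t1 = [0xc3, 0x31, 0x88, 0xb3, 0xf1, 0x61, 0x31, 0x24]
t2 = [0x31, 0xf1, 0xb3, 0x61, 0x61, 0x31, 0x24, 0x24]
t3 = [0x61, 0x61, 0x31, 0x24, 0x24, 0x31, 0xf1, 0xb3]

RES = [ 0x61  0x61  0x31  0x24  0x24  0x31  0xf1  0xb3 ]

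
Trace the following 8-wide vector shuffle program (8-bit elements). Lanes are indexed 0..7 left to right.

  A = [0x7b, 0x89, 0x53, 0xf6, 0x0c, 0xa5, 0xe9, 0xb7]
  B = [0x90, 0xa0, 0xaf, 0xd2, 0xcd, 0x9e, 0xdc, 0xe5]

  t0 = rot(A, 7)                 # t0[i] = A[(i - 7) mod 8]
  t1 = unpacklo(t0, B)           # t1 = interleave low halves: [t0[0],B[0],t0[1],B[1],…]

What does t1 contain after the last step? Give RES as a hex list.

RES = [ 0x89  0x90  0x53  0xa0  0xf6  0xaf  0x0c  0xd2 ]

→ t0 |89|53|f6|0c|a5|e9|b7|7b|
→ t1 |89|90|53|a0|f6|af|0c|d2|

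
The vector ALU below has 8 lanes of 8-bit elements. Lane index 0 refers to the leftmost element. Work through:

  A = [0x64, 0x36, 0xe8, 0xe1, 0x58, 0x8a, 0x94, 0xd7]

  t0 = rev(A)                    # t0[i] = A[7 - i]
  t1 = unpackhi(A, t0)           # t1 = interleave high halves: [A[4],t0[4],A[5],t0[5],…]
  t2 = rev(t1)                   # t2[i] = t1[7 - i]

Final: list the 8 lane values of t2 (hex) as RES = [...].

→ t0 |d7|94|8a|58|e1|e8|36|64|
→ t1 |58|e1|8a|e8|94|36|d7|64|
→ t2 |64|d7|36|94|e8|8a|e1|58|

RES = [0x64, 0xd7, 0x36, 0x94, 0xe8, 0x8a, 0xe1, 0x58]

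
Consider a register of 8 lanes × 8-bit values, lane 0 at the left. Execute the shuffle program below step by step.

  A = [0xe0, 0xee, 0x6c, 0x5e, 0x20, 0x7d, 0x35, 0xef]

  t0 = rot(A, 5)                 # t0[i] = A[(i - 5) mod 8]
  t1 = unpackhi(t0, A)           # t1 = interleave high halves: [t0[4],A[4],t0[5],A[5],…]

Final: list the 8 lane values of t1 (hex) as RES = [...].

RES = [ 0xef  0x20  0xe0  0x7d  0xee  0x35  0x6c  0xef ]

→ t0 |5e|20|7d|35|ef|e0|ee|6c|
→ t1 |ef|20|e0|7d|ee|35|6c|ef|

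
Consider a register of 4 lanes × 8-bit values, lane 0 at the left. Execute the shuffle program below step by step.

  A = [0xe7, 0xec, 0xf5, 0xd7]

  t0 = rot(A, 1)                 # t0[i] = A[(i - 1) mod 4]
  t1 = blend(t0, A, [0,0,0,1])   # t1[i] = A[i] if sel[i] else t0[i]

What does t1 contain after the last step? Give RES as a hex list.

RES = [ 0xd7  0xe7  0xec  0xd7 ]

t0 = [0xd7, 0xe7, 0xec, 0xf5]
t1 = [0xd7, 0xe7, 0xec, 0xd7]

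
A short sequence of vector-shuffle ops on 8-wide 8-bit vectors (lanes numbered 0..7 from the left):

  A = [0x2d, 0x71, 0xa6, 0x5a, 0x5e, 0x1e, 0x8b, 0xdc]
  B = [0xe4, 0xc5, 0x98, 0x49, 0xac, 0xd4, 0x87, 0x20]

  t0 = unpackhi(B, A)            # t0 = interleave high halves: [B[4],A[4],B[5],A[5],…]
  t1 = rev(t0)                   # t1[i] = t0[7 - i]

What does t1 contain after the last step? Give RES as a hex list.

RES = [0xdc, 0x20, 0x8b, 0x87, 0x1e, 0xd4, 0x5e, 0xac]

t0 = [0xac, 0x5e, 0xd4, 0x1e, 0x87, 0x8b, 0x20, 0xdc]
t1 = [0xdc, 0x20, 0x8b, 0x87, 0x1e, 0xd4, 0x5e, 0xac]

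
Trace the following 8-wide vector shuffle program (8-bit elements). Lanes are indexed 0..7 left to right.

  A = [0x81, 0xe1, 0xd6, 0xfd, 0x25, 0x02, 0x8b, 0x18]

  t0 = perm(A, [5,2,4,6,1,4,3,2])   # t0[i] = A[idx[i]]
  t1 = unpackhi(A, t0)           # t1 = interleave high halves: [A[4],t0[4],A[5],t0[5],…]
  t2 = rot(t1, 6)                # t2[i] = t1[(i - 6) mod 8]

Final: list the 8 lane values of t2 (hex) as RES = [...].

RES = [ 0x02  0x25  0x8b  0xfd  0x18  0xd6  0x25  0xe1 ]

  t0: 02 d6 25 8b e1 25 fd d6
  t1: 25 e1 02 25 8b fd 18 d6
  t2: 02 25 8b fd 18 d6 25 e1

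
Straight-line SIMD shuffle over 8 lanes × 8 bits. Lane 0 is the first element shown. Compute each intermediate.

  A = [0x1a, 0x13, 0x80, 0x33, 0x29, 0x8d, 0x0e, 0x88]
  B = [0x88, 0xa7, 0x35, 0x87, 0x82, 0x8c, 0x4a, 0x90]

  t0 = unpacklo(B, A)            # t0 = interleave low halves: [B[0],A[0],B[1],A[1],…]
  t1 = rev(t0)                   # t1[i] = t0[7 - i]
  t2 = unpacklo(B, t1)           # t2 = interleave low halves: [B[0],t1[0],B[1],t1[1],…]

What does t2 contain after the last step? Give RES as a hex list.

RES = [0x88, 0x33, 0xa7, 0x87, 0x35, 0x80, 0x87, 0x35]

→ t0 |88|1a|a7|13|35|80|87|33|
→ t1 |33|87|80|35|13|a7|1a|88|
→ t2 |88|33|a7|87|35|80|87|35|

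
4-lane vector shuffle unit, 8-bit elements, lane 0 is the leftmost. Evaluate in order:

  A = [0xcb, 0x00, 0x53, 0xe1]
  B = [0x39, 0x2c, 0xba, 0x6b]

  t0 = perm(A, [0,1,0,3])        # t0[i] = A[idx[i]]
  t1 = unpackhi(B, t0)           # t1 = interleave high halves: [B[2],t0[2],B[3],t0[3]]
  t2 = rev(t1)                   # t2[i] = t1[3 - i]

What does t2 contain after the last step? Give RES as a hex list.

RES = [0xe1, 0x6b, 0xcb, 0xba]

  t0: cb 00 cb e1
  t1: ba cb 6b e1
  t2: e1 6b cb ba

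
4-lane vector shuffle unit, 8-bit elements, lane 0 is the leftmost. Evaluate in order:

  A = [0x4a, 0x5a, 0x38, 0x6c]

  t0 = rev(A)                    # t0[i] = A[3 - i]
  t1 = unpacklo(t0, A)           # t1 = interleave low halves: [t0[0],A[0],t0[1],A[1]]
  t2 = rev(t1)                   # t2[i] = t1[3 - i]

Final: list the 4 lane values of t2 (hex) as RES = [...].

RES = [0x5a, 0x38, 0x4a, 0x6c]

→ t0 |6c|38|5a|4a|
→ t1 |6c|4a|38|5a|
→ t2 |5a|38|4a|6c|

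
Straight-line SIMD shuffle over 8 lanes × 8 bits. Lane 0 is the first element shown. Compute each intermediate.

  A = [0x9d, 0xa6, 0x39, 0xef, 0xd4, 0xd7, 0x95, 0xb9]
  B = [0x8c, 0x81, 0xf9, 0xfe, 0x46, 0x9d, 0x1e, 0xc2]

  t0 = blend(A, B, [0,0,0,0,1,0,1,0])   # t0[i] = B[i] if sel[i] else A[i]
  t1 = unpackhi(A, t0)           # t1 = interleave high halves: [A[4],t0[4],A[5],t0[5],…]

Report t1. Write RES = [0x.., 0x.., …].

RES = [0xd4, 0x46, 0xd7, 0xd7, 0x95, 0x1e, 0xb9, 0xb9]

t0 = [0x9d, 0xa6, 0x39, 0xef, 0x46, 0xd7, 0x1e, 0xb9]
t1 = [0xd4, 0x46, 0xd7, 0xd7, 0x95, 0x1e, 0xb9, 0xb9]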